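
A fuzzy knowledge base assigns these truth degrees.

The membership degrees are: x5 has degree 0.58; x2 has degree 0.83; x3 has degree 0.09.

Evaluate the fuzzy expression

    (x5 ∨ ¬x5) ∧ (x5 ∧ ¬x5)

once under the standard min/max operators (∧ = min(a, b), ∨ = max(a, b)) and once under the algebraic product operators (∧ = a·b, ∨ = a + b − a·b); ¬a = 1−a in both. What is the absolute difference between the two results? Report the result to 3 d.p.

Under standard min/max:
  ¬x5 = 1 − 0.58 = 0.42
  x5 ∨ ¬x5 = max(a, b) on (0.58, 0.42) = 0.58
  ¬x5 = 1 − 0.58 = 0.42
  x5 ∧ ¬x5 = min(a, b) on (0.58, 0.42) = 0.42
  (x5 ∨ ¬x5) ∧ (x5 ∧ ¬x5) = min(a, b) on (0.58, 0.42) = 0.42
  → value = 0.4200
Under algebraic product:
  ¬x5 = 1 − 0.5800 = 0.4200
  x5 ∨ ¬x5 = a + b − a·b on (0.5800, 0.4200) = 0.7564
  ¬x5 = 1 − 0.5800 = 0.4200
  x5 ∧ ¬x5 = a·b on (0.5800, 0.4200) = 0.2436
  (x5 ∨ ¬x5) ∧ (x5 ∧ ¬x5) = a·b on (0.7564, 0.2436) = 0.1843
  → value = 0.1843
|0.4200 − 0.1843| = 0.236

0.236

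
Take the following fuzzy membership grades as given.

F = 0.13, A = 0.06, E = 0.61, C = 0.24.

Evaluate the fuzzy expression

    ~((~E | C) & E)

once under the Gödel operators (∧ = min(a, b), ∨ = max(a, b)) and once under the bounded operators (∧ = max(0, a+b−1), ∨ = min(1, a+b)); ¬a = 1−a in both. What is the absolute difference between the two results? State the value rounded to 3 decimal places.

0.150

Under Gödel:
  ~E = 1 − 0.61 = 0.39
  ~E | C = max(a, b) on (0.39, 0.24) = 0.39
  (~E | C) & E = min(a, b) on (0.39, 0.61) = 0.39
  ~((~E | C) & E) = 1 − 0.39 = 0.61
  → value = 0.6100
Under bounded:
  ~E = 1 − 0.61 = 0.39
  ~E | C = min(1, a+b) on (0.39, 0.24) = 0.63
  (~E | C) & E = max(0, a+b−1) on (0.63, 0.61) = 0.24
  ~((~E | C) & E) = 1 − 0.24 = 0.76
  → value = 0.7600
|0.6100 − 0.7600| = 0.150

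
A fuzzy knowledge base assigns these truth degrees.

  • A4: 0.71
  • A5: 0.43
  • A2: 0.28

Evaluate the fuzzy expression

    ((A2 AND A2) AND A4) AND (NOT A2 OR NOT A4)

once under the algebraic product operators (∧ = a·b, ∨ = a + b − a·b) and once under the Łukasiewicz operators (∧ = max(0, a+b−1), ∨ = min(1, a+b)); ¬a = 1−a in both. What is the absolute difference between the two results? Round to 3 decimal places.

Under algebraic product:
  A2 AND A2 = a·b on (0.2800, 0.2800) = 0.0784
  (A2 AND A2) AND A4 = a·b on (0.0784, 0.7100) = 0.0557
  NOT A2 = 1 − 0.2800 = 0.7200
  NOT A4 = 1 − 0.7100 = 0.2900
  NOT A2 OR NOT A4 = a + b − a·b on (0.7200, 0.2900) = 0.8012
  ((A2 AND A2) AND A4) AND (NOT A2 OR NOT A4) = a·b on (0.0557, 0.8012) = 0.0446
  → value = 0.0446
Under Łukasiewicz:
  A2 AND A2 = max(0, a+b−1) on (0.28, 0.28) = 0.00
  (A2 AND A2) AND A4 = max(0, a+b−1) on (0.00, 0.71) = 0.00
  NOT A2 = 1 − 0.28 = 0.72
  NOT A4 = 1 − 0.71 = 0.29
  NOT A2 OR NOT A4 = min(1, a+b) on (0.72, 0.29) = 1.00
  ((A2 AND A2) AND A4) AND (NOT A2 OR NOT A4) = max(0, a+b−1) on (0.00, 1.00) = 0.00
  → value = 0.0000
|0.0446 − 0.0000| = 0.045

0.045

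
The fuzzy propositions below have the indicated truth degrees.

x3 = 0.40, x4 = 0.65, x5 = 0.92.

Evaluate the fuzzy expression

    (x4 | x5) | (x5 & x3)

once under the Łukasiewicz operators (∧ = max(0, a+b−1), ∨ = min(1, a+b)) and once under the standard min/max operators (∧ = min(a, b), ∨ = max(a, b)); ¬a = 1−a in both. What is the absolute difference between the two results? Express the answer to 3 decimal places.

0.080

Under Łukasiewicz:
  x4 | x5 = min(1, a+b) on (0.65, 0.92) = 1.00
  x5 & x3 = max(0, a+b−1) on (0.92, 0.40) = 0.32
  (x4 | x5) | (x5 & x3) = min(1, a+b) on (1.00, 0.32) = 1.00
  → value = 1.0000
Under standard min/max:
  x4 | x5 = max(a, b) on (0.65, 0.92) = 0.92
  x5 & x3 = min(a, b) on (0.92, 0.40) = 0.40
  (x4 | x5) | (x5 & x3) = max(a, b) on (0.92, 0.40) = 0.92
  → value = 0.9200
|1.0000 − 0.9200| = 0.080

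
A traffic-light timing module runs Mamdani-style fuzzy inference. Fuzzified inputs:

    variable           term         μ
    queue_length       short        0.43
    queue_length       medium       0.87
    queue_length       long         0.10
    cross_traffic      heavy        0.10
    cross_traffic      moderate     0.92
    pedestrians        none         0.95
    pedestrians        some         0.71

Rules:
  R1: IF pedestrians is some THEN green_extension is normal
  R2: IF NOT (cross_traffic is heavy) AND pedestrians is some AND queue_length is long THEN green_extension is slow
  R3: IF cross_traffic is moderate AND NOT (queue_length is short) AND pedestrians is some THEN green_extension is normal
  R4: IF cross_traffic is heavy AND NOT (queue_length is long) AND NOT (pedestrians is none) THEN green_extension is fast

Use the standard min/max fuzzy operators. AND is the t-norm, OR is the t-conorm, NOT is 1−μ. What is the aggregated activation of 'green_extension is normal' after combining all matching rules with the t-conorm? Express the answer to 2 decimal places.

R1: some=0.71 → w = 0.71
R2: ¬heavy=1−0.10=0.90, some=0.71, long=0.10; AND[min(a, b)] → w = 0.10
R3: moderate=0.92, ¬short=1−0.43=0.57, some=0.71; AND[min(a, b)] → w = 0.57
R4: heavy=0.10, ¬long=1−0.10=0.90, ¬none=1−0.95=0.05; AND[min(a, b)] → w = 0.05
Rules with consequent 'normal': {R1, R3} → strengths 0.71, 0.57
Aggregate via t-conorm [max(a, b)]: 0.71

0.71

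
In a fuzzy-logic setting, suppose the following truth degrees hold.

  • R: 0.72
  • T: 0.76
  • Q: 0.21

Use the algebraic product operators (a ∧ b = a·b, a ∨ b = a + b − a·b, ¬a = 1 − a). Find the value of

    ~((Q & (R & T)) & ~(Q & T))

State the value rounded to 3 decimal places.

0.903

R & T = a·b on (0.7200, 0.7600) = 0.5472
Q & (R & T) = a·b on (0.2100, 0.5472) = 0.1149
Q & T = a·b on (0.2100, 0.7600) = 0.1596
~(Q & T) = 1 − 0.1596 = 0.8404
(Q & (R & T)) & ~(Q & T) = a·b on (0.1149, 0.8404) = 0.0966
~((Q & (R & T)) & ~(Q & T)) = 1 − 0.0966 = 0.9034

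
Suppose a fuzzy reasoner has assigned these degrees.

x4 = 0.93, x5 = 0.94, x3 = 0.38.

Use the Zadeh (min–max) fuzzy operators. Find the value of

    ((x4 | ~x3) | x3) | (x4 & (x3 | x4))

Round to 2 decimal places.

0.93

~x3 = 1 − 0.38 = 0.62
x4 | ~x3 = max(a, b) on (0.93, 0.62) = 0.93
(x4 | ~x3) | x3 = max(a, b) on (0.93, 0.38) = 0.93
x3 | x4 = max(a, b) on (0.38, 0.93) = 0.93
x4 & (x3 | x4) = min(a, b) on (0.93, 0.93) = 0.93
((x4 | ~x3) | x3) | (x4 & (x3 | x4)) = max(a, b) on (0.93, 0.93) = 0.93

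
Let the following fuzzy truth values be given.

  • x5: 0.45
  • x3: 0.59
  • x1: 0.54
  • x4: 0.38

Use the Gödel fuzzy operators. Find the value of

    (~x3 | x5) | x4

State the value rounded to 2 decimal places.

~x3 = 1 − 0.59 = 0.41
~x3 | x5 = max(a, b) on (0.41, 0.45) = 0.45
(~x3 | x5) | x4 = max(a, b) on (0.45, 0.38) = 0.45

0.45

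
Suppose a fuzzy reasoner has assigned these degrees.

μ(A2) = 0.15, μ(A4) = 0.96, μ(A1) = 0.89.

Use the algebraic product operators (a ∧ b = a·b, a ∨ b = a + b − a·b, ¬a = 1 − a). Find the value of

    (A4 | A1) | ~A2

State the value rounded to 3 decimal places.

0.999

A4 | A1 = a + b − a·b on (0.9600, 0.8900) = 0.9956
~A2 = 1 − 0.1500 = 0.8500
(A4 | A1) | ~A2 = a + b − a·b on (0.9956, 0.8500) = 0.9993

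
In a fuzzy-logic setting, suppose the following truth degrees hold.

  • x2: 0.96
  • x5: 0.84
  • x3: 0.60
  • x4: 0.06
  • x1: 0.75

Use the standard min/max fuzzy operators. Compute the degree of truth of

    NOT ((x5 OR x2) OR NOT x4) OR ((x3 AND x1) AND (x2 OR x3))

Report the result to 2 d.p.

0.60

x5 OR x2 = max(a, b) on (0.84, 0.96) = 0.96
NOT x4 = 1 − 0.06 = 0.94
(x5 OR x2) OR NOT x4 = max(a, b) on (0.96, 0.94) = 0.96
NOT ((x5 OR x2) OR NOT x4) = 1 − 0.96 = 0.04
x3 AND x1 = min(a, b) on (0.60, 0.75) = 0.60
x2 OR x3 = max(a, b) on (0.96, 0.60) = 0.96
(x3 AND x1) AND (x2 OR x3) = min(a, b) on (0.60, 0.96) = 0.60
NOT ((x5 OR x2) OR NOT x4) OR ((x3 AND x1) AND (x2 OR x3)) = max(a, b) on (0.04, 0.60) = 0.60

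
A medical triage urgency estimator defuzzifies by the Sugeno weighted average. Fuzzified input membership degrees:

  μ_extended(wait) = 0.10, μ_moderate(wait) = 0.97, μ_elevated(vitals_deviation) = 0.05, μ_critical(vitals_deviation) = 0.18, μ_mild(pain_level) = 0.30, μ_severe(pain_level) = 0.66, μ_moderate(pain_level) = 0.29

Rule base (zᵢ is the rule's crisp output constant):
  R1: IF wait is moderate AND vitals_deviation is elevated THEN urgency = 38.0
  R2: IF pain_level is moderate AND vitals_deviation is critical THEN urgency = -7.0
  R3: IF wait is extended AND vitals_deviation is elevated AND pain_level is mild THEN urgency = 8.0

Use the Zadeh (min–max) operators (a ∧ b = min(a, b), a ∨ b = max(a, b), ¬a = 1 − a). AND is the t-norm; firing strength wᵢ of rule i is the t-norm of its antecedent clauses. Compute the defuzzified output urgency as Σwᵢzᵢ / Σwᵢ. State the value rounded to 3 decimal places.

3.714

R1 (z=38.0): moderate=0.97, elevated=0.05; AND[min(a, b)] → w = 0.05
R2 (z=-7.0): moderate=0.29, critical=0.18; AND[min(a, b)] → w = 0.18
R3 (z=8.0): extended=0.10, elevated=0.05, mild=0.30; AND[min(a, b)] → w = 0.05
Weighted average = (0.05·38.0 + 0.18·-7.0 + 0.05·8.0) / (0.05 + 0.18 + 0.05)
  = 1.0400 / 0.2800 = 3.714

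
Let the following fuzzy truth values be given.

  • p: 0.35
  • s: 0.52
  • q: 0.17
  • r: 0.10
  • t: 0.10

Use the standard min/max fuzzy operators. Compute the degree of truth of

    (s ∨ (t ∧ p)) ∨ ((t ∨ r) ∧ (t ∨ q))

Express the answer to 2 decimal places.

t ∧ p = min(a, b) on (0.10, 0.35) = 0.10
s ∨ (t ∧ p) = max(a, b) on (0.52, 0.10) = 0.52
t ∨ r = max(a, b) on (0.10, 0.10) = 0.10
t ∨ q = max(a, b) on (0.10, 0.17) = 0.17
(t ∨ r) ∧ (t ∨ q) = min(a, b) on (0.10, 0.17) = 0.10
(s ∨ (t ∧ p)) ∨ ((t ∨ r) ∧ (t ∨ q)) = max(a, b) on (0.52, 0.10) = 0.52

0.52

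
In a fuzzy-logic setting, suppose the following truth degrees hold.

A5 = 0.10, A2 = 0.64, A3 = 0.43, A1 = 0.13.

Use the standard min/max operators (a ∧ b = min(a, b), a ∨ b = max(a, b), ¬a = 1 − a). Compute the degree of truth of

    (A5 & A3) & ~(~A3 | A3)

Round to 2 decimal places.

0.10

A5 & A3 = min(a, b) on (0.10, 0.43) = 0.10
~A3 = 1 − 0.43 = 0.57
~A3 | A3 = max(a, b) on (0.57, 0.43) = 0.57
~(~A3 | A3) = 1 − 0.57 = 0.43
(A5 & A3) & ~(~A3 | A3) = min(a, b) on (0.10, 0.43) = 0.10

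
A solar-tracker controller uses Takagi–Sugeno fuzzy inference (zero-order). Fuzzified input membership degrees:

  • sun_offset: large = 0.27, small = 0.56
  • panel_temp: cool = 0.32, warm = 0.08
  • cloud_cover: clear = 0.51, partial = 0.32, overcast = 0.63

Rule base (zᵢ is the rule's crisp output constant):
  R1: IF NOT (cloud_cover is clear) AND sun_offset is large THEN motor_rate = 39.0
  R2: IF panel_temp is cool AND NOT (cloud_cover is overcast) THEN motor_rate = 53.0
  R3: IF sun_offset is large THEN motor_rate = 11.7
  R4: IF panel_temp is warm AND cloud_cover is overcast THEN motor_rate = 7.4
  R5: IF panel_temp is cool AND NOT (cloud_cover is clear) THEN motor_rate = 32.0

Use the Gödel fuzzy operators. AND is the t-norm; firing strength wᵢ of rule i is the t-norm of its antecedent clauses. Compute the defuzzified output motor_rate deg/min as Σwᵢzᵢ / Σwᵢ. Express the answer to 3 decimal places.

R1 (z=39.0): ¬clear=1−0.51=0.49, large=0.27; AND[min(a, b)] → w = 0.27
R2 (z=53.0): cool=0.32, ¬overcast=1−0.63=0.37; AND[min(a, b)] → w = 0.32
R3 (z=11.7): large=0.27 → w = 0.27
R4 (z=7.4): warm=0.08, overcast=0.63; AND[min(a, b)] → w = 0.08
R5 (z=32.0): cool=0.32, ¬clear=1−0.51=0.49; AND[min(a, b)] → w = 0.32
Weighted average = (0.27·39.0 + 0.32·53.0 + 0.27·11.7 + 0.08·7.4 + 0.32·32.0) / (0.27 + 0.32 + 0.27 + 0.08 + 0.32)
  = 41.4810 / 1.2600 = 32.921

32.921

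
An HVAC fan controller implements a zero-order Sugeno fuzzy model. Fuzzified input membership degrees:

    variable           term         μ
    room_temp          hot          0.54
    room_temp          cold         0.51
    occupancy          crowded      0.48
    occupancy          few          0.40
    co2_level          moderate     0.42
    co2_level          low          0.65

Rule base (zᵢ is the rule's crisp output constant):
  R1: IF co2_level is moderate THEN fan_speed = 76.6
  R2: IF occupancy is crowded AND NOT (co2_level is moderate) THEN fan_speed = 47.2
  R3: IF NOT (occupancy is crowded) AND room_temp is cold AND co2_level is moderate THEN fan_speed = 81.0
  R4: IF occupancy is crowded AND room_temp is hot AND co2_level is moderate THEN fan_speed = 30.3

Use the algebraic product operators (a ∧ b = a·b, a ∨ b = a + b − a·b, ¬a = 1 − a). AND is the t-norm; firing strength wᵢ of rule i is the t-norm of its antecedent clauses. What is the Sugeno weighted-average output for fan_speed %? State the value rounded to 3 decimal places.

62.737

R1 (z=76.6): moderate=0.42 → w = 0.4200
R2 (z=47.2): crowded=0.48, ¬moderate=1−0.42=0.58; AND[a·b] → w = 0.2784
R3 (z=81.0): ¬crowded=1−0.48=0.52, cold=0.51, moderate=0.42; AND[a·b] → w = 0.1114
R4 (z=30.3): crowded=0.48, hot=0.54, moderate=0.42; AND[a·b] → w = 0.1089
Weighted average = (0.4200·76.6 + 0.2784·47.2 + 0.1114·81.0 + 0.1089·30.3) / (0.4200 + 0.2784 + 0.1114 + 0.1089)
  = 57.6332 / 0.9186 = 62.737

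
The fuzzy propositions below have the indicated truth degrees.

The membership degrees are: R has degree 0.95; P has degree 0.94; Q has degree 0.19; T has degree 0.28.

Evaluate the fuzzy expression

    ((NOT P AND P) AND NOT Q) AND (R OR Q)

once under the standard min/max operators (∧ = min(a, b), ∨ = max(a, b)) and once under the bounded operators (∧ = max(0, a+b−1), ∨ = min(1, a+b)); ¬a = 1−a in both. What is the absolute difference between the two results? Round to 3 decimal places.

0.060

Under standard min/max:
  NOT P = 1 − 0.94 = 0.06
  NOT P AND P = min(a, b) on (0.06, 0.94) = 0.06
  NOT Q = 1 − 0.19 = 0.81
  (NOT P AND P) AND NOT Q = min(a, b) on (0.06, 0.81) = 0.06
  R OR Q = max(a, b) on (0.95, 0.19) = 0.95
  ((NOT P AND P) AND NOT Q) AND (R OR Q) = min(a, b) on (0.06, 0.95) = 0.06
  → value = 0.0600
Under bounded:
  NOT P = 1 − 0.94 = 0.06
  NOT P AND P = max(0, a+b−1) on (0.06, 0.94) = 0.00
  NOT Q = 1 − 0.19 = 0.81
  (NOT P AND P) AND NOT Q = max(0, a+b−1) on (0.00, 0.81) = 0.00
  R OR Q = min(1, a+b) on (0.95, 0.19) = 1.00
  ((NOT P AND P) AND NOT Q) AND (R OR Q) = max(0, a+b−1) on (0.00, 1.00) = 0.00
  → value = 0.0000
|0.0600 − 0.0000| = 0.060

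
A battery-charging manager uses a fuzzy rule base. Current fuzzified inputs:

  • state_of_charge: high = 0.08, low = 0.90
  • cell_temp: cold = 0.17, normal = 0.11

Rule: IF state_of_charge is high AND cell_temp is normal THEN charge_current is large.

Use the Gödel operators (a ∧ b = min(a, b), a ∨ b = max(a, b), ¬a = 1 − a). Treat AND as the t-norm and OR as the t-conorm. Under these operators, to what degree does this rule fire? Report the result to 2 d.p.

0.08

firing strength: high=0.08, normal=0.11; AND[min(a, b)] → w = 0.08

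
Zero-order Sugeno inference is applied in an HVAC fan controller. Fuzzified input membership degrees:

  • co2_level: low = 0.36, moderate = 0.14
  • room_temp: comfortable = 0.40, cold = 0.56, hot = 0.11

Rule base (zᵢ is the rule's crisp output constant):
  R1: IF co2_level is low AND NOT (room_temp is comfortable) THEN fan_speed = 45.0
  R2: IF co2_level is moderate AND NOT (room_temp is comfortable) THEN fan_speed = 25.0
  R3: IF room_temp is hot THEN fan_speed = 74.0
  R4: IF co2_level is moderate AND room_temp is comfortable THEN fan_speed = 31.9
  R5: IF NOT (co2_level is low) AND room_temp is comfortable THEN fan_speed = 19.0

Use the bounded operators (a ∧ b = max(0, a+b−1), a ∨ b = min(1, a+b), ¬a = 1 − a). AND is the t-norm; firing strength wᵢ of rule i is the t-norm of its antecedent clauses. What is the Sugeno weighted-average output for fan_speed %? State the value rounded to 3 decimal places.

59.333

R1 (z=45.0): low=0.36, ¬comfortable=1−0.40=0.60; AND[max(0, a+b−1)] → w = 0.00
R2 (z=25.0): moderate=0.14, ¬comfortable=1−0.40=0.60; AND[max(0, a+b−1)] → w = 0.00
R3 (z=74.0): hot=0.11 → w = 0.11
R4 (z=31.9): moderate=0.14, comfortable=0.40; AND[max(0, a+b−1)] → w = 0.00
R5 (z=19.0): ¬low=1−0.36=0.64, comfortable=0.40; AND[max(0, a+b−1)] → w = 0.04
Weighted average = (0.00·45.0 + 0.00·25.0 + 0.11·74.0 + 0.00·31.9 + 0.04·19.0) / (0.00 + 0.00 + 0.11 + 0.00 + 0.04)
  = 8.9000 / 0.1500 = 59.333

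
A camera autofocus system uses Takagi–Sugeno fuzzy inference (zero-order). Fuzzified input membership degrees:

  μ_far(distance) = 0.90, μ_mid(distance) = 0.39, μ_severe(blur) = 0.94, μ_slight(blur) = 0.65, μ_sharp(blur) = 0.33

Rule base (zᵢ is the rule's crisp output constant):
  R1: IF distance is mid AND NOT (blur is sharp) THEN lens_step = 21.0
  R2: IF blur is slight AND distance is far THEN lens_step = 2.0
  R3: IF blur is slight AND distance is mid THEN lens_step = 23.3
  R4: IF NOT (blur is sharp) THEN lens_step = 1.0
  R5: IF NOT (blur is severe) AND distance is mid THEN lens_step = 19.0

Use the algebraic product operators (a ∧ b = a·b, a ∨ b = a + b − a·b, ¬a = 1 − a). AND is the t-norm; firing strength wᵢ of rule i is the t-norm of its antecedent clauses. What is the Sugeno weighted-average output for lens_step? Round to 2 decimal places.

7.63

R1 (z=21.0): mid=0.39, ¬sharp=1−0.33=0.67; AND[a·b] → w = 0.2613
R2 (z=2.0): slight=0.65, far=0.90; AND[a·b] → w = 0.5850
R3 (z=23.3): slight=0.65, mid=0.39; AND[a·b] → w = 0.2535
R4 (z=1.0): ¬sharp=1−0.33=0.67 → w = 0.6700
R5 (z=19.0): ¬severe=1−0.94=0.06, mid=0.39; AND[a·b] → w = 0.0234
Weighted average = (0.2613·21.0 + 0.5850·2.0 + 0.2535·23.3 + 0.6700·1.0 + 0.0234·19.0) / (0.2613 + 0.5850 + 0.2535 + 0.6700 + 0.0234)
  = 13.6784 / 1.7932 = 7.63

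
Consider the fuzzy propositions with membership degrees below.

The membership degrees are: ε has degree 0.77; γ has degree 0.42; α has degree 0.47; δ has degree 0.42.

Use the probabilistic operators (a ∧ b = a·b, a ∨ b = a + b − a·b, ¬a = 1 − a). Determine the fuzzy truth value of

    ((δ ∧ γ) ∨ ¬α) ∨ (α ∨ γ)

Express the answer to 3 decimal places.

0.881

δ ∧ γ = a·b on (0.4200, 0.4200) = 0.1764
¬α = 1 − 0.4700 = 0.5300
(δ ∧ γ) ∨ ¬α = a + b − a·b on (0.1764, 0.5300) = 0.6129
α ∨ γ = a + b − a·b on (0.4700, 0.4200) = 0.6926
((δ ∧ γ) ∨ ¬α) ∨ (α ∨ γ) = a + b − a·b on (0.6129, 0.6926) = 0.8810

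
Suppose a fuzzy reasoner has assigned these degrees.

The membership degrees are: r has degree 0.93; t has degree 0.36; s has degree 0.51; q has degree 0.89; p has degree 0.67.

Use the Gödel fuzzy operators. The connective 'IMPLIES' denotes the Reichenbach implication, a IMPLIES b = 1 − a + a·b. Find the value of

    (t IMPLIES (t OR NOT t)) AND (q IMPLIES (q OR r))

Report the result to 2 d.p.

NOT t = 1 − 0.36 = 0.64
t OR NOT t = max(a, b) on (0.36, 0.64) = 0.64
t IMPLIES (t OR NOT t)  [Reichenbach: 1 − a + a·b] with a=0.36, b=0.64 → 0.87
q OR r = max(a, b) on (0.89, 0.93) = 0.93
q IMPLIES (q OR r)  [Reichenbach: 1 − a + a·b] with a=0.89, b=0.93 → 0.94
(t IMPLIES (t OR NOT t)) AND (q IMPLIES (q OR r)) = min(a, b) on (0.87, 0.94) = 0.87

0.87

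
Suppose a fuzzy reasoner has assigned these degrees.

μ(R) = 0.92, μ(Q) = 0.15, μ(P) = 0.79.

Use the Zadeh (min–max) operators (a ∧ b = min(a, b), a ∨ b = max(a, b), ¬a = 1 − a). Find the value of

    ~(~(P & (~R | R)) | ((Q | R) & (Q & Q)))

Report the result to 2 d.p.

0.79

~R = 1 − 0.92 = 0.08
~R | R = max(a, b) on (0.08, 0.92) = 0.92
P & (~R | R) = min(a, b) on (0.79, 0.92) = 0.79
~(P & (~R | R)) = 1 − 0.79 = 0.21
Q | R = max(a, b) on (0.15, 0.92) = 0.92
Q & Q = min(a, b) on (0.15, 0.15) = 0.15
(Q | R) & (Q & Q) = min(a, b) on (0.92, 0.15) = 0.15
~(P & (~R | R)) | ((Q | R) & (Q & Q)) = max(a, b) on (0.21, 0.15) = 0.21
~(~(P & (~R | R)) | ((Q | R) & (Q & Q))) = 1 − 0.21 = 0.79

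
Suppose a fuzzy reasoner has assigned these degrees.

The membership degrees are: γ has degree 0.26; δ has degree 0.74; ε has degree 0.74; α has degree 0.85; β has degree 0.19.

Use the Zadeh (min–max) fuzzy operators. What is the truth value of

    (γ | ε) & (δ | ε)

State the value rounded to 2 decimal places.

0.74

γ | ε = max(a, b) on (0.26, 0.74) = 0.74
δ | ε = max(a, b) on (0.74, 0.74) = 0.74
(γ | ε) & (δ | ε) = min(a, b) on (0.74, 0.74) = 0.74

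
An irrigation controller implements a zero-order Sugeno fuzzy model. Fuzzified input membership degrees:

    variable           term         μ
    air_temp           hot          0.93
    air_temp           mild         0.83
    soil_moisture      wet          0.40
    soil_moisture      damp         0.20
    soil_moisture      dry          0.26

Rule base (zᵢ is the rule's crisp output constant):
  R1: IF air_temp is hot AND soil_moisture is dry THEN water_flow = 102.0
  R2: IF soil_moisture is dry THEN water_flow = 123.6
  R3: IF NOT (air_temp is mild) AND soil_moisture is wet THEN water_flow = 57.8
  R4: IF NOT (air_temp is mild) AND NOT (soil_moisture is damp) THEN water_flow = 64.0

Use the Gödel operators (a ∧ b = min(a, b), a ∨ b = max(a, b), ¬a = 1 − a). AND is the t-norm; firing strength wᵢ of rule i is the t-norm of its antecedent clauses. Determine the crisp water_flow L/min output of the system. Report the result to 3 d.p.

R1 (z=102.0): hot=0.93, dry=0.26; AND[min(a, b)] → w = 0.26
R2 (z=123.6): dry=0.26 → w = 0.26
R3 (z=57.8): ¬mild=1−0.83=0.17, wet=0.40; AND[min(a, b)] → w = 0.17
R4 (z=64.0): ¬mild=1−0.83=0.17, ¬damp=1−0.20=0.80; AND[min(a, b)] → w = 0.17
Weighted average = (0.26·102.0 + 0.26·123.6 + 0.17·57.8 + 0.17·64.0) / (0.26 + 0.26 + 0.17 + 0.17)
  = 79.3620 / 0.8600 = 92.281

92.281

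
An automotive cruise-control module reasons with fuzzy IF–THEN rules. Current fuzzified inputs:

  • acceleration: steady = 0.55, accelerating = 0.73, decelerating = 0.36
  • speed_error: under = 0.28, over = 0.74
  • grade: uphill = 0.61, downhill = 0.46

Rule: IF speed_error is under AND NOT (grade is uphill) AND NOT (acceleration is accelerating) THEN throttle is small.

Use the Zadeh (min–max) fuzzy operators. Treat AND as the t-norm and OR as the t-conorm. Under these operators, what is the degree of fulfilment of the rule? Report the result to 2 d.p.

0.27

firing strength: under=0.28, ¬uphill=1−0.61=0.39, ¬accelerating=1−0.73=0.27; AND[min(a, b)] → w = 0.27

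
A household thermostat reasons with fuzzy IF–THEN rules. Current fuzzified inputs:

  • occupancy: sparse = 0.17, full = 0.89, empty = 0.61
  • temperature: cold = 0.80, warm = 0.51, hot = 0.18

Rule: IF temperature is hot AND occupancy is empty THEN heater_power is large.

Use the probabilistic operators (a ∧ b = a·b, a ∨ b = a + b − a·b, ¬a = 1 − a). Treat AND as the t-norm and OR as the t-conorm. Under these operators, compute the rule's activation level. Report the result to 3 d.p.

firing strength: hot=0.18, empty=0.61; AND[a·b] → w = 0.1098

0.110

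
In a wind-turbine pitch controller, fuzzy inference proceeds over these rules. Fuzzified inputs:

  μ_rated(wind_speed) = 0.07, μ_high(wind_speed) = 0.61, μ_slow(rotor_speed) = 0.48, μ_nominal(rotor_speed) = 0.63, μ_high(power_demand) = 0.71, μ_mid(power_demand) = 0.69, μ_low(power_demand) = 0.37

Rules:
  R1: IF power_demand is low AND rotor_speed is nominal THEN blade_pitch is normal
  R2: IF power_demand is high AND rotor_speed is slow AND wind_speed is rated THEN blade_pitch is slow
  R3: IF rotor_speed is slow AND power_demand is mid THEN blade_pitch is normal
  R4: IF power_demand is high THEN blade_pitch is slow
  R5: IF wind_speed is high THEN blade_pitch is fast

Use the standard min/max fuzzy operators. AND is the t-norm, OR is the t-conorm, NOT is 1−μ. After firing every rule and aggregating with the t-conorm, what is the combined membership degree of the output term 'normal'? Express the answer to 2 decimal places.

0.48

R1: low=0.37, nominal=0.63; AND[min(a, b)] → w = 0.37
R2: high=0.71, slow=0.48, rated=0.07; AND[min(a, b)] → w = 0.07
R3: slow=0.48, mid=0.69; AND[min(a, b)] → w = 0.48
R4: high=0.71 → w = 0.71
R5: high=0.61 → w = 0.61
Rules with consequent 'normal': {R1, R3} → strengths 0.37, 0.48
Aggregate via t-conorm [max(a, b)]: 0.48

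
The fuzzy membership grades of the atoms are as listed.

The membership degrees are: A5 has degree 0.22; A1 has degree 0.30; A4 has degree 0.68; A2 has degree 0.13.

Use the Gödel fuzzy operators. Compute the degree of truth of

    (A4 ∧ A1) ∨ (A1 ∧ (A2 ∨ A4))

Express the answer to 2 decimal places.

A4 ∧ A1 = min(a, b) on (0.68, 0.30) = 0.30
A2 ∨ A4 = max(a, b) on (0.13, 0.68) = 0.68
A1 ∧ (A2 ∨ A4) = min(a, b) on (0.30, 0.68) = 0.30
(A4 ∧ A1) ∨ (A1 ∧ (A2 ∨ A4)) = max(a, b) on (0.30, 0.30) = 0.30

0.30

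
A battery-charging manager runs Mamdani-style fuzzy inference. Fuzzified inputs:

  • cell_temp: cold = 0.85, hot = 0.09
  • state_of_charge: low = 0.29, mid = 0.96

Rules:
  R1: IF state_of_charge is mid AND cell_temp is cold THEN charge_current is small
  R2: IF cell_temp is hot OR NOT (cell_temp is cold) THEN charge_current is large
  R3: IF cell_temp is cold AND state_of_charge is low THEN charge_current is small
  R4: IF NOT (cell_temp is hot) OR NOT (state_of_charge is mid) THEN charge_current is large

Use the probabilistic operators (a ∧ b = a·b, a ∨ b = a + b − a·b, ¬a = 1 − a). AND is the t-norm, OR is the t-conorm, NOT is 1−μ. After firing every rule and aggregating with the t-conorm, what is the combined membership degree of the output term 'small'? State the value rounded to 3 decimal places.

R1: mid=0.96, cold=0.85; AND[a·b] → w = 0.8160
R2: hot=0.09, ¬cold=1−0.85=0.15; OR[a + b − a·b] → w = 0.2265
R3: cold=0.85, low=0.29; AND[a·b] → w = 0.2465
R4: ¬hot=1−0.09=0.91, ¬mid=1−0.96=0.04; OR[a + b − a·b] → w = 0.9136
Rules with consequent 'small': {R1, R3} → strengths 0.8160, 0.2465
Aggregate via t-conorm [a + b − a·b]: 0.8614

0.861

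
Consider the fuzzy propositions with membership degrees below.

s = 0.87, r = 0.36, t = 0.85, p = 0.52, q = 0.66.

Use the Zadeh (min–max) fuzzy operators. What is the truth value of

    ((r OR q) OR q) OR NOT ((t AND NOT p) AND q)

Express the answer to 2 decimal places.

0.66

r OR q = max(a, b) on (0.36, 0.66) = 0.66
(r OR q) OR q = max(a, b) on (0.66, 0.66) = 0.66
NOT p = 1 − 0.52 = 0.48
t AND NOT p = min(a, b) on (0.85, 0.48) = 0.48
(t AND NOT p) AND q = min(a, b) on (0.48, 0.66) = 0.48
NOT ((t AND NOT p) AND q) = 1 − 0.48 = 0.52
((r OR q) OR q) OR NOT ((t AND NOT p) AND q) = max(a, b) on (0.66, 0.52) = 0.66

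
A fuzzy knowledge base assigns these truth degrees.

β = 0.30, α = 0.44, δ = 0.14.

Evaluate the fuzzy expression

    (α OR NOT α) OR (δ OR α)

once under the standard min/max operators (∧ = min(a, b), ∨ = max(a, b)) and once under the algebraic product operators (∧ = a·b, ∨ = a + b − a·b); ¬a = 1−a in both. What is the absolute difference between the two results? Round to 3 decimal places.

Under standard min/max:
  NOT α = 1 − 0.44 = 0.56
  α OR NOT α = max(a, b) on (0.44, 0.56) = 0.56
  δ OR α = max(a, b) on (0.14, 0.44) = 0.44
  (α OR NOT α) OR (δ OR α) = max(a, b) on (0.56, 0.44) = 0.56
  → value = 0.5600
Under algebraic product:
  NOT α = 1 − 0.4400 = 0.5600
  α OR NOT α = a + b − a·b on (0.4400, 0.5600) = 0.7536
  δ OR α = a + b − a·b on (0.1400, 0.4400) = 0.5184
  (α OR NOT α) OR (δ OR α) = a + b − a·b on (0.7536, 0.5184) = 0.8813
  → value = 0.8813
|0.5600 − 0.8813| = 0.321

0.321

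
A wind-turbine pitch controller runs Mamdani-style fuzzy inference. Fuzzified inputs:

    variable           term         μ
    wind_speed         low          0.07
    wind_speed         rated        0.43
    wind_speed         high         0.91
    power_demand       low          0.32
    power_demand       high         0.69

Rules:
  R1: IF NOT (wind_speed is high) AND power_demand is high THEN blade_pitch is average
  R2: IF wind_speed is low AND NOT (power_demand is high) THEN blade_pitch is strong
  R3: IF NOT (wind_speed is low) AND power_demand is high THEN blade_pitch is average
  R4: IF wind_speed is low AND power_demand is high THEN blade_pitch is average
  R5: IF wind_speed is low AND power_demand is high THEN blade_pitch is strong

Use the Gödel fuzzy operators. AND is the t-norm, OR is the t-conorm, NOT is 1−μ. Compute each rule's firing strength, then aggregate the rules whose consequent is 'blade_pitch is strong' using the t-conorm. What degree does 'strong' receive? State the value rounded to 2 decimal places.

0.07

R1: ¬high=1−0.91=0.09, high=0.69; AND[min(a, b)] → w = 0.09
R2: low=0.07, ¬high=1−0.69=0.31; AND[min(a, b)] → w = 0.07
R3: ¬low=1−0.07=0.93, high=0.69; AND[min(a, b)] → w = 0.69
R4: low=0.07, high=0.69; AND[min(a, b)] → w = 0.07
R5: low=0.07, high=0.69; AND[min(a, b)] → w = 0.07
Rules with consequent 'strong': {R2, R5} → strengths 0.07, 0.07
Aggregate via t-conorm [max(a, b)]: 0.07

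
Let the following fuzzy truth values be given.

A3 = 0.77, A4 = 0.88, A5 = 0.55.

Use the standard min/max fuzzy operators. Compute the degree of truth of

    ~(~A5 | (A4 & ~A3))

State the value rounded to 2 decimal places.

~A5 = 1 − 0.55 = 0.45
~A3 = 1 − 0.77 = 0.23
A4 & ~A3 = min(a, b) on (0.88, 0.23) = 0.23
~A5 | (A4 & ~A3) = max(a, b) on (0.45, 0.23) = 0.45
~(~A5 | (A4 & ~A3)) = 1 − 0.45 = 0.55

0.55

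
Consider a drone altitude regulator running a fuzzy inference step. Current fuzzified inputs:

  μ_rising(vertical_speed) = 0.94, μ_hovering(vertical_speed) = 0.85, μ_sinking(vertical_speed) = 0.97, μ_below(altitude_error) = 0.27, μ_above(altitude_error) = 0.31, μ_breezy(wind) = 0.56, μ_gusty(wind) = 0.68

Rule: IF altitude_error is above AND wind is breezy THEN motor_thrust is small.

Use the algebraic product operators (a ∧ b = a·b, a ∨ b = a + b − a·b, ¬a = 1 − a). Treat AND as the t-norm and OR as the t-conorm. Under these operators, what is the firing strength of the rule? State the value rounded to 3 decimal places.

0.174

firing strength: above=0.31, breezy=0.56; AND[a·b] → w = 0.1736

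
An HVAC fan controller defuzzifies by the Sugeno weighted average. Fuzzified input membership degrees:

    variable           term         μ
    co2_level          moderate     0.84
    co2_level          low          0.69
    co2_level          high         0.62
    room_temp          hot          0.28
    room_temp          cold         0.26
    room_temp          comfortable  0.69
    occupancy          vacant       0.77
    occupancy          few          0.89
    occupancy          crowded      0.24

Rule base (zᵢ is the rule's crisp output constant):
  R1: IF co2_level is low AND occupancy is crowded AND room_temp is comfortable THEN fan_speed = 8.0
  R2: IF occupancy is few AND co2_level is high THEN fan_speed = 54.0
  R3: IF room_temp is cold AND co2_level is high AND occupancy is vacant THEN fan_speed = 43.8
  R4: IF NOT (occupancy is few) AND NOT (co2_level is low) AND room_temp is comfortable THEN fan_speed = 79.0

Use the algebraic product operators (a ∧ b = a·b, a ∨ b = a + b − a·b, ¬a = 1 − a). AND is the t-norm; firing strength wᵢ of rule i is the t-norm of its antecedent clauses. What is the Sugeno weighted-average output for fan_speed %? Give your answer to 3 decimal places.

R1 (z=8.0): low=0.69, crowded=0.24, comfortable=0.69; AND[a·b] → w = 0.1143
R2 (z=54.0): few=0.89, high=0.62; AND[a·b] → w = 0.5518
R3 (z=43.8): cold=0.26, high=0.62, vacant=0.77; AND[a·b] → w = 0.1241
R4 (z=79.0): ¬few=1−0.89=0.11, ¬low=1−0.69=0.31, comfortable=0.69; AND[a·b] → w = 0.0235
Weighted average = (0.1143·8.0 + 0.5518·54.0 + 0.1241·43.8 + 0.0235·79.0) / (0.1143 + 0.5518 + 0.1241 + 0.0235)
  = 38.0067 / 0.8137 = 46.708

46.708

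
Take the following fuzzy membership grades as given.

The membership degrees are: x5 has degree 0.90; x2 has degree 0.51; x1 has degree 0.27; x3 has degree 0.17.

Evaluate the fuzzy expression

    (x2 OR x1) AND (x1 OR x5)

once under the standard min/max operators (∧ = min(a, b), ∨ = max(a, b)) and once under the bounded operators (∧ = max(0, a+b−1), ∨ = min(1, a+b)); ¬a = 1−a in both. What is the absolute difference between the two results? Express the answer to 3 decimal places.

Under standard min/max:
  x2 OR x1 = max(a, b) on (0.51, 0.27) = 0.51
  x1 OR x5 = max(a, b) on (0.27, 0.90) = 0.90
  (x2 OR x1) AND (x1 OR x5) = min(a, b) on (0.51, 0.90) = 0.51
  → value = 0.5100
Under bounded:
  x2 OR x1 = min(1, a+b) on (0.51, 0.27) = 0.78
  x1 OR x5 = min(1, a+b) on (0.27, 0.90) = 1.00
  (x2 OR x1) AND (x1 OR x5) = max(0, a+b−1) on (0.78, 1.00) = 0.78
  → value = 0.7800
|0.5100 − 0.7800| = 0.270

0.270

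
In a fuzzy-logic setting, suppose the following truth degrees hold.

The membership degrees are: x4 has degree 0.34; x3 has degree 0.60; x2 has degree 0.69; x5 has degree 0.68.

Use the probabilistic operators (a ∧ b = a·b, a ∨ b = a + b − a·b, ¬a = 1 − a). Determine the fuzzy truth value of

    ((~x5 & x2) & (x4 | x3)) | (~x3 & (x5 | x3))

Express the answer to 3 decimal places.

~x5 = 1 − 0.6800 = 0.3200
~x5 & x2 = a·b on (0.3200, 0.6900) = 0.2208
x4 | x3 = a + b − a·b on (0.3400, 0.6000) = 0.7360
(~x5 & x2) & (x4 | x3) = a·b on (0.2208, 0.7360) = 0.1625
~x3 = 1 − 0.6000 = 0.4000
x5 | x3 = a + b − a·b on (0.6800, 0.6000) = 0.8720
~x3 & (x5 | x3) = a·b on (0.4000, 0.8720) = 0.3488
((~x5 & x2) & (x4 | x3)) | (~x3 & (x5 | x3)) = a + b − a·b on (0.1625, 0.3488) = 0.4546

0.455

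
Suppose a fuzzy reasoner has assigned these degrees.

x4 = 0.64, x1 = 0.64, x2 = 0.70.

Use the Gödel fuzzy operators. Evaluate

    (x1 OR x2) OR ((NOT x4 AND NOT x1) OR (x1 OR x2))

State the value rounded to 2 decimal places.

0.70

x1 OR x2 = max(a, b) on (0.64, 0.70) = 0.70
NOT x4 = 1 − 0.64 = 0.36
NOT x1 = 1 − 0.64 = 0.36
NOT x4 AND NOT x1 = min(a, b) on (0.36, 0.36) = 0.36
x1 OR x2 = max(a, b) on (0.64, 0.70) = 0.70
(NOT x4 AND NOT x1) OR (x1 OR x2) = max(a, b) on (0.36, 0.70) = 0.70
(x1 OR x2) OR ((NOT x4 AND NOT x1) OR (x1 OR x2)) = max(a, b) on (0.70, 0.70) = 0.70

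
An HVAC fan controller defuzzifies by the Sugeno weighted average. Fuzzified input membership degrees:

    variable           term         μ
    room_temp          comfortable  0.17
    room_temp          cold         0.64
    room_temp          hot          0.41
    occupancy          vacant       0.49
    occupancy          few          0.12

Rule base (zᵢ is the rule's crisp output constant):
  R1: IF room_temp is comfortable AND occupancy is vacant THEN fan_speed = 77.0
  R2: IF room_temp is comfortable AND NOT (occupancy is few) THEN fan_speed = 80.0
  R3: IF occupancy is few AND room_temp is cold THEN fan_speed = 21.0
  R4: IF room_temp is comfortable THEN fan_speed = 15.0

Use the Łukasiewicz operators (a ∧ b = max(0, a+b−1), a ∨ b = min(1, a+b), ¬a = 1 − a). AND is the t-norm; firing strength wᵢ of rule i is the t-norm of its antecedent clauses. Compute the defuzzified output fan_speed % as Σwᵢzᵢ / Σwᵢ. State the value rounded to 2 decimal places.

R1 (z=77.0): comfortable=0.17, vacant=0.49; AND[max(0, a+b−1)] → w = 0.00
R2 (z=80.0): comfortable=0.17, ¬few=1−0.12=0.88; AND[max(0, a+b−1)] → w = 0.05
R3 (z=21.0): few=0.12, cold=0.64; AND[max(0, a+b−1)] → w = 0.00
R4 (z=15.0): comfortable=0.17 → w = 0.17
Weighted average = (0.00·77.0 + 0.05·80.0 + 0.00·21.0 + 0.17·15.0) / (0.00 + 0.05 + 0.00 + 0.17)
  = 6.5500 / 0.2200 = 29.77

29.77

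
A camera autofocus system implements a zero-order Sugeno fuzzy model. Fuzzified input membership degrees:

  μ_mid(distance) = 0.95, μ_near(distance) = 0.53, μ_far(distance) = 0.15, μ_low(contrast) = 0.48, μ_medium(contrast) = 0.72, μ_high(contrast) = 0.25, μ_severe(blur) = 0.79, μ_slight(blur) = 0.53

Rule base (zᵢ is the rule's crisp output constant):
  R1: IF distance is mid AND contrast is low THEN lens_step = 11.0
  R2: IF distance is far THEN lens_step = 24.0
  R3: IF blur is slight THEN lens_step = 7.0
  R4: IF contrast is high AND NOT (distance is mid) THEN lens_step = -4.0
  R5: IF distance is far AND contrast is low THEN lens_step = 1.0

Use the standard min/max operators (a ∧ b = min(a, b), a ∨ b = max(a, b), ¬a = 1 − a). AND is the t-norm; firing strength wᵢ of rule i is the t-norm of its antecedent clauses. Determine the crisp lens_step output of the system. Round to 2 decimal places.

9.22

R1 (z=11.0): mid=0.95, low=0.48; AND[min(a, b)] → w = 0.48
R2 (z=24.0): far=0.15 → w = 0.15
R3 (z=7.0): slight=0.53 → w = 0.53
R4 (z=-4.0): high=0.25, ¬mid=1−0.95=0.05; AND[min(a, b)] → w = 0.05
R5 (z=1.0): far=0.15, low=0.48; AND[min(a, b)] → w = 0.15
Weighted average = (0.48·11.0 + 0.15·24.0 + 0.53·7.0 + 0.05·-4.0 + 0.15·1.0) / (0.48 + 0.15 + 0.53 + 0.05 + 0.15)
  = 12.5400 / 1.3600 = 9.22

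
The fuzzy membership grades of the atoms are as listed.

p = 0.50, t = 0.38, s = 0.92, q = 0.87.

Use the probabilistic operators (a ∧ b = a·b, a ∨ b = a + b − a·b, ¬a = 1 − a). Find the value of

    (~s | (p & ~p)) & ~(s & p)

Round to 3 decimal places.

0.167

~s = 1 − 0.9200 = 0.0800
~p = 1 − 0.5000 = 0.5000
p & ~p = a·b on (0.5000, 0.5000) = 0.2500
~s | (p & ~p) = a + b − a·b on (0.0800, 0.2500) = 0.3100
s & p = a·b on (0.9200, 0.5000) = 0.4600
~(s & p) = 1 − 0.4600 = 0.5400
(~s | (p & ~p)) & ~(s & p) = a·b on (0.3100, 0.5400) = 0.1674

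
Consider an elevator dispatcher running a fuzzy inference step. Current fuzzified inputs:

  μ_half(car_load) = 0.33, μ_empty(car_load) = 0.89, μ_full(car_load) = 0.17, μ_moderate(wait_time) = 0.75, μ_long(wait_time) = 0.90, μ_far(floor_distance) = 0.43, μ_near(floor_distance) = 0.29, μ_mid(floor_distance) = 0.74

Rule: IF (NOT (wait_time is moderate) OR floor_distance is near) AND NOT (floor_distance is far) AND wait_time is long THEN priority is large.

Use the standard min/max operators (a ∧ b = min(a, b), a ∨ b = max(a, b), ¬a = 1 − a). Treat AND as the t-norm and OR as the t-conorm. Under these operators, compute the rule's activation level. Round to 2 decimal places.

firing strength: (¬moderate=1−0.75=0.25 OR near=0.29) = 0.29; AND[min(a, b)] with ¬far=1−0.43=0.57, long=0.90 → w = 0.29

0.29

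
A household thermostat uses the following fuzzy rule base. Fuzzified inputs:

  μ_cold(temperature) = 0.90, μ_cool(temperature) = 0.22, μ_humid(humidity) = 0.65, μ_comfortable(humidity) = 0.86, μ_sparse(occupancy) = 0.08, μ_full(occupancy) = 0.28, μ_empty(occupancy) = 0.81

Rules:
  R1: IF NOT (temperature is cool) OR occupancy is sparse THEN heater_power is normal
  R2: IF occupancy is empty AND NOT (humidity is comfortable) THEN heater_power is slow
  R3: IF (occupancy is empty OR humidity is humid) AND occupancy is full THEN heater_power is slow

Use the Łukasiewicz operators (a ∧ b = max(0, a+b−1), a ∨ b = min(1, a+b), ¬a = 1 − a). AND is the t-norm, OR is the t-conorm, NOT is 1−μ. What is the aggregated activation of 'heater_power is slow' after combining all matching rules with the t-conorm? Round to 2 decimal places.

R1: ¬cool=1−0.22=0.78, sparse=0.08; OR[min(1, a+b)] → w = 0.86
R2: empty=0.81, ¬comfortable=1−0.86=0.14; AND[max(0, a+b−1)] → w = 0.00
R3: (empty=0.81 OR humid=0.65) = 1.00; AND[max(0, a+b−1)] with full=0.28 → w = 0.28
Rules with consequent 'slow': {R2, R3} → strengths 0.00, 0.28
Aggregate via t-conorm [min(1, a+b)]: 0.28

0.28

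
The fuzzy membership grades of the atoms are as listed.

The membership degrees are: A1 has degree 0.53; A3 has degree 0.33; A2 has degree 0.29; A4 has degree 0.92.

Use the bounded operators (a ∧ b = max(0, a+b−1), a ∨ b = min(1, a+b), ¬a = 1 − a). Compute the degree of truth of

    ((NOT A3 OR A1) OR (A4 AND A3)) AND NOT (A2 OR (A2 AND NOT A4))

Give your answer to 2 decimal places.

NOT A3 = 1 − 0.33 = 0.67
NOT A3 OR A1 = min(1, a+b) on (0.67, 0.53) = 1.00
A4 AND A3 = max(0, a+b−1) on (0.92, 0.33) = 0.25
(NOT A3 OR A1) OR (A4 AND A3) = min(1, a+b) on (1.00, 0.25) = 1.00
NOT A4 = 1 − 0.92 = 0.08
A2 AND NOT A4 = max(0, a+b−1) on (0.29, 0.08) = 0.00
A2 OR (A2 AND NOT A4) = min(1, a+b) on (0.29, 0.00) = 0.29
NOT (A2 OR (A2 AND NOT A4)) = 1 − 0.29 = 0.71
((NOT A3 OR A1) OR (A4 AND A3)) AND NOT (A2 OR (A2 AND NOT A4)) = max(0, a+b−1) on (1.00, 0.71) = 0.71

0.71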